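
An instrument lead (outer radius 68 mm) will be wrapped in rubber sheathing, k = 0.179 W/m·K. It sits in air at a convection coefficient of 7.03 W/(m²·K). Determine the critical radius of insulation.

For a cylinder r_cr = k/h = 0.179/7.03
r_cr = 25.5 mm; since the bare radius (68 mm) is above r_cr, any added insulation will reduce heat loss.

r_cr ≈ 25.5 mm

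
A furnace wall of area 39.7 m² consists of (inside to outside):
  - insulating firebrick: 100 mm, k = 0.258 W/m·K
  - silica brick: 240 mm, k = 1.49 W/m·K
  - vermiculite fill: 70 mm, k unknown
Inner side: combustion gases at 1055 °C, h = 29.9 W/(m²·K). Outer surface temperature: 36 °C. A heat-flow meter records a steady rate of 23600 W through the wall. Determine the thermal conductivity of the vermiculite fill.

k ≈ 0.0618 W/(m·K)

Using the resistance-network approach (series):
R_inner film = 1/(h_i·A) = 1/(29.9×39.7) = 8.424×10^-4 K/W
R_insulating firebrick = L/(kA) = 0.1/(0.258×39.7) = 0.009763 K/W
R_silica brick = L/(kA) = 0.24/(1.49×39.7) = 0.004057 K/W
Sum of known resistances R_other = 0.01466 K/W
Total R = ΔT/Q = 1019/23600 = 0.04318 K/W
R_vermiculite fill = R_total − R_other = 0.02852 K/W
k = L/(R·A) = 0.07/(0.02852×39.7)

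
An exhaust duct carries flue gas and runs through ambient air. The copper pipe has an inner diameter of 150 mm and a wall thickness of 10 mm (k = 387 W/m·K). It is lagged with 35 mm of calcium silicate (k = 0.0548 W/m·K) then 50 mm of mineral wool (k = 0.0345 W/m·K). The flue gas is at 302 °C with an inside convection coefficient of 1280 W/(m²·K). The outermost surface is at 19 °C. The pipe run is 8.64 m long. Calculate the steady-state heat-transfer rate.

Q ≈ 937 W

Treating each annulus and film as a series resistance:
R_inner film = 1/(h_i·2πr₁L) = 1/(1280×2π×0.075×8.64) = 1.919×10^-4 K/W
R_copper pipe wall = ln(85/75)/(2π×387×8.64) = 5.958×10^-6 K/W
R_calcium silicate = ln(120/85)/(2π×0.0548×8.64) = 0.1159 K/W
R_mineral wool = ln(170/120)/(2π×0.0345×8.64) = 0.186 K/W
R_total = 0.3021 K/W
Q = ΔT/R_total = 283/0.3021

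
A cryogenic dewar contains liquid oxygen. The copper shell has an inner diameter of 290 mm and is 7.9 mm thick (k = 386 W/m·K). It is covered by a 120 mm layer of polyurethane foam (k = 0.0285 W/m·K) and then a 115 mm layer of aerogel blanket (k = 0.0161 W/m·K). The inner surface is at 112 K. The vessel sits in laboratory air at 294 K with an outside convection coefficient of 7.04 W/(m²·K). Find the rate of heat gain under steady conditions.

Q ≈ 13.5 W

For a spherical shell R = (1/r₁ − 1/r₂)/(4πk); film R = 1/(h·4πr²). In series:
R_copper shell = (1/0.145 − 1/0.1529)/(4π×386) = 7.346×10^-5 K/W
R_polyurethane foam = (1/0.1529 − 1/0.2729)/(4π×0.0285) = 8.03 K/W
R_aerogel blanket = (1/0.2729 − 1/0.3879)/(4π×0.0161) = 5.37 K/W
R_outer film = 1/(h·4πr_o²) = 1/(7.04×4π×0.3879²) = 0.07512 K/W
R_total = 13.47 K/W
Q = ΔT/R_total = 182/13.47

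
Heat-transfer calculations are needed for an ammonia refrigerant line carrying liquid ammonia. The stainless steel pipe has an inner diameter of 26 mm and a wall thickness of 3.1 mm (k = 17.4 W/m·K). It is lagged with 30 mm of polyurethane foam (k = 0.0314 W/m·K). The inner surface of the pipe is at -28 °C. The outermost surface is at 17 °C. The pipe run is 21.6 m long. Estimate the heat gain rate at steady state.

Cylindrical conduction, so R = ln(r₂/r₁)/(2πkL) per layer, in series:
R_stainless steel pipe wall = ln(16.1/13)/(2π×17.4×21.6) = 9.057×10^-5 K/W
R_polyurethane foam = ln(46.1/16.1)/(2π×0.0314×21.6) = 0.2469 K/W
R_total = 0.247 K/W
Q = ΔT/R_total = 45/0.247

Q ≈ 182 W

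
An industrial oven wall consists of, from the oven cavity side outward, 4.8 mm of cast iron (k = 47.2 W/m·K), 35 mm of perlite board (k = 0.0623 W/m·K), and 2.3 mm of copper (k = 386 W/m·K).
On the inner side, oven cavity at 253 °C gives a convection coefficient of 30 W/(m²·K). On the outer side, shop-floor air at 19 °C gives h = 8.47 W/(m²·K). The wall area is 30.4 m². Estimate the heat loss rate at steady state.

Q ≈ 9970 W

Treating each layer as a thermal resistance in series:
R_inner film = 1/(h_i·A) = 1/(30×30.4) = 0.001096 K/W
R_cast iron = L/(kA) = 0.0048/(47.2×30.4) = 3.345×10^-6 K/W
R_perlite board = L/(kA) = 0.035/(0.0623×30.4) = 0.01848 K/W
R_copper = L/(kA) = 0.0023/(386×30.4) = 1.96×10^-7 K/W
R_outer film = 1/(h_o·A) = 1/(8.47×30.4) = 0.003884 K/W
R_total = 0.02346 K/W
Q = ΔT / R_total = 234 / 0.02346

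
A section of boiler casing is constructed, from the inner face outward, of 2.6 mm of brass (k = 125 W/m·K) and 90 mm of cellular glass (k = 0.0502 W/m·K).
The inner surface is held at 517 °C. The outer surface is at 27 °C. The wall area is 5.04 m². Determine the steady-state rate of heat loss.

Series thermal resistances:
R_brass = L/(kA) = 0.0026/(125×5.04) = 4.127×10^-6 K/W
R_cellular glass = L/(kA) = 0.09/(0.0502×5.04) = 0.3557 K/W
R_total = 0.3557 K/W
Q = ΔT / R_total = 490 / 0.3557

Q ≈ 1380 W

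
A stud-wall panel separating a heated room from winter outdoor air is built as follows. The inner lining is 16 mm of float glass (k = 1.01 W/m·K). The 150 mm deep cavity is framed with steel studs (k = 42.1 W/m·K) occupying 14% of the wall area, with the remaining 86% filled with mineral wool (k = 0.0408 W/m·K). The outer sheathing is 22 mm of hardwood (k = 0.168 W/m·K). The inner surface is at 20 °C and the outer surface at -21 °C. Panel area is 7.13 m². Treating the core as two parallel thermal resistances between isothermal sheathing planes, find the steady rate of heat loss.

Q ≈ 1700 W

Sheathing layers in series; stud and cavity paths in parallel between them.
R_inner = 0.016/(1.01×7.13) = 0.002222 K/W
R_stud  = 0.15/(42.1×0.14×7.13) = 0.003569 K/W
R_cav   = 0.15/(0.0408×0.86×7.13) = 0.5996 K/W
1/R_core = 1/R_stud + 1/R_cav → R_core = 0.003548 K/W
R_outer = 0.022/(0.168×7.13) = 0.01837 K/W
R_total = 0.02414 K/W
Q = ΔT/R_total = 41/0.02414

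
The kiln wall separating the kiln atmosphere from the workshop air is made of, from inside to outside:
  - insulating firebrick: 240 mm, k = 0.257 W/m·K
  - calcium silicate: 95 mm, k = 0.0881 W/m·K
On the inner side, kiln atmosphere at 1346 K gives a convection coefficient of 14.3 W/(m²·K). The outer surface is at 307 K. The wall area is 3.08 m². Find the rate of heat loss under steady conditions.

Using the resistance-network approach (series):
R_inner film = 1/(h_i·A) = 1/(14.3×3.08) = 0.0227 K/W
R_insulating firebrick = L/(kA) = 0.24/(0.257×3.08) = 0.3032 K/W
R_calcium silicate = L/(kA) = 0.095/(0.0881×3.08) = 0.3501 K/W
R_total = 0.676 K/W
Q = ΔT / R_total = 1039 / 0.676

Q ≈ 1540 W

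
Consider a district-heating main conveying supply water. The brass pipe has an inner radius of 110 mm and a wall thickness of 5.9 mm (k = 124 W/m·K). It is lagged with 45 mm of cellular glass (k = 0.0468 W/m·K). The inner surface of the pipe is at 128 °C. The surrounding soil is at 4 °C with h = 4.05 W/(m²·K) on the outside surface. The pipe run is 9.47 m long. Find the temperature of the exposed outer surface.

T ≈ 26.3 °C

For a radial system each layer contributes R = ln(r_out/r_in)/(2πkL); films add R = 1/(hA).
R_brass pipe wall = ln(115.9/110)/(2π×124×9.47) = 7.081×10^-6 K/W
R_cellular glass = ln(160.9/115.9)/(2π×0.0468×9.47) = 0.1178 K/W
R_outer film = 1/(h_o·2πr_oL) = 1/(4.05×2π×0.1609×9.47) = 0.02579 K/W
R_total = 0.1436 K/W
Q = ΔT/R_total = 124/0.1436
Q = 863 W
T_interface = T_inner − Q·ΣR(inner→interface) = 128 − 863×0.1178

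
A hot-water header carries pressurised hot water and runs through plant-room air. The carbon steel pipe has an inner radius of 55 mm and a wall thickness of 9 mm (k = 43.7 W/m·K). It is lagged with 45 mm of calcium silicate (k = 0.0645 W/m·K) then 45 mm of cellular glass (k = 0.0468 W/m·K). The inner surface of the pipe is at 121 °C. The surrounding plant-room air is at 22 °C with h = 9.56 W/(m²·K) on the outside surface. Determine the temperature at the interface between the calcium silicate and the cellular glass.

T ≈ 70.9 °C

Cylindrical conduction, so R = ln(r₂/r₁)/(2πkL) per layer, in series:
R_carbon steel pipe wall = ln(64/55)/(2π×43.7×1) = 5.519×10^-4 K/W
R_calcium silicate = ln(109/64)/(2π×0.0645×1) = 1.314 K/W
R_cellular glass = ln(154/109)/(2π×0.0468×1) = 1.175 K/W
R_outer film = 1/(h_o·2πr_oL) = 1/(9.56×2π×0.154×1) = 0.1081 K/W
R_total = 2.598 K/W
Q = ΔT/R_total = 99/2.598
Q = 38.1 W/m
T_interface = T_inner − Q·ΣR(inner→interface) = 121 − 38.1×1.314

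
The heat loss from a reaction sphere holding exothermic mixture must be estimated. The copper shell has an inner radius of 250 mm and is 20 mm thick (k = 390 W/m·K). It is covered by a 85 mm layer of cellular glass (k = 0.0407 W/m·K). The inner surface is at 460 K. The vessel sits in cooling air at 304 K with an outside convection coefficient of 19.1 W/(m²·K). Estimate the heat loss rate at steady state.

Q ≈ 88.3 W

Radial (spherical) resistances in series:
R_copper shell = (1/0.25 − 1/0.27)/(4π×390) = 6.046×10^-5 K/W
R_cellular glass = (1/0.27 − 1/0.355)/(4π×0.0407) = 1.734 K/W
R_outer film = 1/(h·4πr_o²) = 1/(19.1×4π×0.355²) = 0.03306 K/W
R_total = 1.767 K/W
Q = ΔT/R_total = 156/1.767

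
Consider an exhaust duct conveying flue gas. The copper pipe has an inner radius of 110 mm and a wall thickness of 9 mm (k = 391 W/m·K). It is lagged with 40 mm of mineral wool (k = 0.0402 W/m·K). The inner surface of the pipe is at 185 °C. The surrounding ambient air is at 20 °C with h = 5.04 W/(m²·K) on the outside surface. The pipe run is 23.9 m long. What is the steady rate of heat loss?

Treating each annulus and film as a series resistance:
R_copper pipe wall = ln(119/110)/(2π×391×23.9) = 1.339×10^-6 K/W
R_mineral wool = ln(159/119)/(2π×0.0402×23.9) = 0.048 K/W
R_outer film = 1/(h_o·2πr_oL) = 1/(5.04×2π×0.159×23.9) = 0.00831 K/W
R_total = 0.05631 K/W
Q = ΔT/R_total = 165/0.05631

Q ≈ 2930 W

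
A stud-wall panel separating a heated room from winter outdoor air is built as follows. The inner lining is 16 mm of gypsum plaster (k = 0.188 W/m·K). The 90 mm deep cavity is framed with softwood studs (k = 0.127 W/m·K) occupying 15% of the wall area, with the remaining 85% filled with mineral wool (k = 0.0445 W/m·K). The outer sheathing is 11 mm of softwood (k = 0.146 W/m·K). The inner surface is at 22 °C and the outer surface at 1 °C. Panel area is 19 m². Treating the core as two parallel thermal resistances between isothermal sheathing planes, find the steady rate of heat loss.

Q ≈ 229 W

Sheathing layers in series; stud and cavity paths in parallel between them.
R_inner = 0.016/(0.188×19) = 0.004479 K/W
R_stud  = 0.09/(0.127×0.15×19) = 0.2487 K/W
R_cav   = 0.09/(0.0445×0.85×19) = 0.1252 K/W
1/R_core = 1/R_stud + 1/R_cav → R_core = 0.08329 K/W
R_outer = 0.011/(0.146×19) = 0.003965 K/W
R_total = 0.09173 K/W
Q = ΔT/R_total = 21/0.09173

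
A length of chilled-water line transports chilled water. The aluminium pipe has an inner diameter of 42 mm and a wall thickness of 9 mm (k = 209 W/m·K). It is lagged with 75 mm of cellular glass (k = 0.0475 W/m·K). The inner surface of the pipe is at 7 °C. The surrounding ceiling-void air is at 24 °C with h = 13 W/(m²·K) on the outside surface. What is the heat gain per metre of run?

q′ ≈ 3.94 W/m

Per-layer cylindrical resistances, series-summed:
R_aluminium pipe wall = ln(30/21)/(2π×209×1) = 2.716×10^-4 K/W
R_cellular glass = ln(105/30)/(2π×0.0475×1) = 4.198 K/W
R_outer film = 1/(h_o·2πr_oL) = 1/(13×2π×0.105×1) = 0.1166 K/W
R_total = 4.314 K/W
Q = ΔT/R_total = 17/4.314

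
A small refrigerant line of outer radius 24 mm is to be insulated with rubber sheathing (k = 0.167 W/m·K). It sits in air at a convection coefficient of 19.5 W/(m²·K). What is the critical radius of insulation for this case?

r_cr ≈ 8.56 mm

For a cylinder r_cr = k/h = 0.167/19.5
r_cr = 8.56 mm; since the bare radius (24 mm) is above r_cr, any added insulation will reduce heat loss.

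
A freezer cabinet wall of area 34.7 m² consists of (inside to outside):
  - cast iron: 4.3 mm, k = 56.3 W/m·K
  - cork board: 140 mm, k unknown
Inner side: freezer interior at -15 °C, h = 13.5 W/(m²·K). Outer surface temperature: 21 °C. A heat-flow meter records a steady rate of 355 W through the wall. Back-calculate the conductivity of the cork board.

Model the wall as resistances in series:
R_inner film = 1/(h_i·A) = 1/(13.5×34.7) = 0.002135 K/W
R_cast iron = L/(kA) = 0.0043/(56.3×34.7) = 2.201×10^-6 K/W
Sum of known resistances R_other = 0.002137 K/W
Total R = ΔT/Q = 36/355 = 0.1014 K/W
R_cork board = R_total − R_other = 0.09927 K/W
k = L/(R·A) = 0.14/(0.09927×34.7)

k ≈ 0.0406 W/(m·K)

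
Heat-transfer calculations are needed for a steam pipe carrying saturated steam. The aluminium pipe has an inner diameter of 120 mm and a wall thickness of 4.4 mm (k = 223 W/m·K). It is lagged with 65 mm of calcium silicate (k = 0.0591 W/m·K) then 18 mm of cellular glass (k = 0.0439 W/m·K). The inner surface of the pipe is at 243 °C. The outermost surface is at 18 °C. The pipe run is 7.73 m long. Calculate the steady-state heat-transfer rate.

Treating each annulus and film as a series resistance:
R_aluminium pipe wall = ln(64.4/60)/(2π×223×7.73) = 6.534×10^-6 K/W
R_calcium silicate = ln(129.4/64.4)/(2π×0.0591×7.73) = 0.2431 K/W
R_cellular glass = ln(147.4/129.4)/(2π×0.0439×7.73) = 0.06108 K/W
R_total = 0.3042 K/W
Q = ΔT/R_total = 225/0.3042

Q ≈ 740 W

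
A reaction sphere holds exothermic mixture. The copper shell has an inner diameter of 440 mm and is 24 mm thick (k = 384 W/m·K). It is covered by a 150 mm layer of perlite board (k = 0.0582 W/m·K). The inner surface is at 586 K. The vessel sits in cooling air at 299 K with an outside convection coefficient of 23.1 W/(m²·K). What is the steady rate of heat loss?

For a spherical shell R = (1/r₁ − 1/r₂)/(4πk); film R = 1/(h·4πr²). In series:
R_copper shell = (1/0.22 − 1/0.244)/(4π×384) = 9.265×10^-5 K/W
R_perlite board = (1/0.244 − 1/0.394)/(4π×0.0582) = 2.133 K/W
R_outer film = 1/(h·4πr_o²) = 1/(23.1×4π×0.394²) = 0.02219 K/W
R_total = 2.156 K/W
Q = ΔT/R_total = 287/2.156

Q ≈ 133 W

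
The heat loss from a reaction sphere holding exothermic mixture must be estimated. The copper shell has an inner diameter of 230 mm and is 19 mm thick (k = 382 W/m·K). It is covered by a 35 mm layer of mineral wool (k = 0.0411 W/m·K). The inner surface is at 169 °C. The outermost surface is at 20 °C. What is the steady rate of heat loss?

Each spherical layer contributes R = (1/r_i − 1/r_o)/(4πk):
R_copper shell = (1/0.115 − 1/0.134)/(4π×382) = 2.568×10^-4 K/W
R_mineral wool = (1/0.134 − 1/0.169)/(4π×0.0411) = 2.992 K/W
R_total = 2.993 K/W
Q = ΔT/R_total = 149/2.993

Q ≈ 49.8 W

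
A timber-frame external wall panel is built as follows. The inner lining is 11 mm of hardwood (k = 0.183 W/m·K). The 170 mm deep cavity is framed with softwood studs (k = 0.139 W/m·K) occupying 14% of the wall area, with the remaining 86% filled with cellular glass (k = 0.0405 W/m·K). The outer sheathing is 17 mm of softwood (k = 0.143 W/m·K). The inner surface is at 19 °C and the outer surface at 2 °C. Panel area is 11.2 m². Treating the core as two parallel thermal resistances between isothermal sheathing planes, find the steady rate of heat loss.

Q ≈ 57.5 W

Sheathing layers in series; stud and cavity paths in parallel between them.
R_inner = 0.011/(0.183×11.2) = 0.005367 K/W
R_stud  = 0.17/(0.139×0.14×11.2) = 0.78 K/W
R_cav   = 0.17/(0.0405×0.86×11.2) = 0.4358 K/W
1/R_core = 1/R_stud + 1/R_cav → R_core = 0.2796 K/W
R_outer = 0.017/(0.143×11.2) = 0.01061 K/W
R_total = 0.2956 K/W
Q = ΔT/R_total = 17/0.2956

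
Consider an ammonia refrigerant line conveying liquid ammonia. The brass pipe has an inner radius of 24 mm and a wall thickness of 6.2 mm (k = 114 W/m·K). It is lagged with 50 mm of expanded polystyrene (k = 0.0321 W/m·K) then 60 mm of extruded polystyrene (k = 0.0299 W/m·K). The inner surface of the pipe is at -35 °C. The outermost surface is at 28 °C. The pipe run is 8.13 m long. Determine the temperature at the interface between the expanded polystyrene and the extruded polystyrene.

For a radial system each layer contributes R = ln(r_out/r_in)/(2πkL); films add R = 1/(hA).
R_brass pipe wall = ln(30.2/24)/(2π×114×8.13) = 3.946×10^-5 K/W
R_expanded polystyrene = ln(80.2/30.2)/(2π×0.0321×8.13) = 0.5956 K/W
R_extruded polystyrene = ln(140.2/80.2)/(2π×0.0299×8.13) = 0.3657 K/W
R_total = 0.9614 K/W
Q = ΔT/R_total = 63/0.9614
Q = 65.5 W
T_interface = T_inner + Q·ΣR(inner→interface) = -35 + 65.5×0.5957

T ≈ 4.04 °C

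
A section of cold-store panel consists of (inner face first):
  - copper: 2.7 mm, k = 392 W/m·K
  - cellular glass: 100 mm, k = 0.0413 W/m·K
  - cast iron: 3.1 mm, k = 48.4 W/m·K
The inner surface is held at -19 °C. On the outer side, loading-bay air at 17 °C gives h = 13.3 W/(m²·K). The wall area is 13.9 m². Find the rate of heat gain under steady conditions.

Series thermal resistances:
R_copper = L/(kA) = 0.0027/(392×13.9) = 4.955×10^-7 K/W
R_cellular glass = L/(kA) = 0.1/(0.0413×13.9) = 0.1742 K/W
R_cast iron = L/(kA) = 0.0031/(48.4×13.9) = 4.608×10^-6 K/W
R_outer film = 1/(h_o·A) = 1/(13.3×13.9) = 0.005409 K/W
R_total = 0.1796 K/W
Q = ΔT / R_total = 36 / 0.1796

Q ≈ 200 W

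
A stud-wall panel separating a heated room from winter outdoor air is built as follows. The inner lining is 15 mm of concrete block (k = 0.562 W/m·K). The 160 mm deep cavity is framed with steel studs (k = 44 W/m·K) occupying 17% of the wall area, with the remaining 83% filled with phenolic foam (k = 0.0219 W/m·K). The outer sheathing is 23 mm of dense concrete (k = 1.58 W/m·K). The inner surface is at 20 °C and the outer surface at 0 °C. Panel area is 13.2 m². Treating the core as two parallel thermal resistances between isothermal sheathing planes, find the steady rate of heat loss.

Q ≈ 4220 W

Sheathing layers in series; stud and cavity paths in parallel between them.
R_inner = 0.015/(0.562×13.2) = 0.002022 K/W
R_stud  = 0.16/(44×0.17×13.2) = 0.00162 K/W
R_cav   = 0.16/(0.0219×0.83×13.2) = 0.6668 K/W
1/R_core = 1/R_stud + 1/R_cav → R_core = 0.001617 K/W
R_outer = 0.023/(1.58×13.2) = 0.001103 K/W
R_total = 0.004741 K/W
Q = ΔT/R_total = 20/0.004741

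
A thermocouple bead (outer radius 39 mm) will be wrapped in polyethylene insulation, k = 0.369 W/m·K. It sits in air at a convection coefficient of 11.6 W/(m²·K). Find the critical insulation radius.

For a sphere r_cr = 2k/h = 2×0.369/11.6
r_cr = 63.6 mm; since the bare radius (39 mm) is below r_cr, adding a thin layer of insulation will *increase* heat loss.

r_cr ≈ 63.6 mm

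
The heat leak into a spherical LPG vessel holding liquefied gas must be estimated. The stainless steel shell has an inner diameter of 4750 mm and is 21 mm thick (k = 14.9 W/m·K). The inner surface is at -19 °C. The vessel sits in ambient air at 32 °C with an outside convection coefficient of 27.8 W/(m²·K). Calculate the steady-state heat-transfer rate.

Spherical conduction: R = (1/r_in − 1/r_out)/(4πk) per layer; series-sum.
R_stainless steel shell = (1/2.375 − 1/2.396)/(4π×14.9) = 1.971×10^-5 K/W
R_outer film = 1/(h·4πr_o²) = 1/(27.8×4π×2.396²) = 4.986×10^-4 K/W
R_total = 5.183×10^-4 K/W
Q = ΔT/R_total = 51/5.183×10^-4

Q ≈ 98400 W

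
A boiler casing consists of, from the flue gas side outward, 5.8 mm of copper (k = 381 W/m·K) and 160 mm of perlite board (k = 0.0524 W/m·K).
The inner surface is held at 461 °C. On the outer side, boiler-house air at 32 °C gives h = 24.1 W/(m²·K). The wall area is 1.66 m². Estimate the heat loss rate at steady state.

Model the wall as resistances in series:
R_copper = L/(kA) = 0.0058/(381×1.66) = 9.171×10^-6 K/W
R_perlite board = L/(kA) = 0.16/(0.0524×1.66) = 1.839 K/W
R_outer film = 1/(h_o·A) = 1/(24.1×1.66) = 0.025 K/W
R_total = 1.864 K/W
Q = ΔT / R_total = 429 / 1.864

Q ≈ 230 W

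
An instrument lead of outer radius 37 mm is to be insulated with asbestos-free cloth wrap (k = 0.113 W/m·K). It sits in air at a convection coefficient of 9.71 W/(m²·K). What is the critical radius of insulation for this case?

For a cylinder r_cr = k/h = 0.113/9.71
r_cr = 11.6 mm; since the bare radius (37 mm) is above r_cr, any added insulation will reduce heat loss.

r_cr ≈ 11.6 mm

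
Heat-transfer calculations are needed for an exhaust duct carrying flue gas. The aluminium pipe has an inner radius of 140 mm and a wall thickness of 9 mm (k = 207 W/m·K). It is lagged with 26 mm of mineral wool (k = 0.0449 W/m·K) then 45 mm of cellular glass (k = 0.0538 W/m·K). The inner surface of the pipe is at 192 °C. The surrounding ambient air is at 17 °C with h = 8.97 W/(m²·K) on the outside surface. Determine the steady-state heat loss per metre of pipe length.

Cylindrical conduction, so R = ln(r₂/r₁)/(2πkL) per layer, in series:
R_aluminium pipe wall = ln(149/140)/(2π×207×1) = 4.79×10^-5 K/W
R_mineral wool = ln(175/149)/(2π×0.0449×1) = 0.5701 K/W
R_cellular glass = ln(220/175)/(2π×0.0538×1) = 0.677 K/W
R_outer film = 1/(h_o·2πr_oL) = 1/(8.97×2π×0.22×1) = 0.08065 K/W
R_total = 1.328 K/W
Q = ΔT/R_total = 175/1.328

q′ ≈ 132 W/m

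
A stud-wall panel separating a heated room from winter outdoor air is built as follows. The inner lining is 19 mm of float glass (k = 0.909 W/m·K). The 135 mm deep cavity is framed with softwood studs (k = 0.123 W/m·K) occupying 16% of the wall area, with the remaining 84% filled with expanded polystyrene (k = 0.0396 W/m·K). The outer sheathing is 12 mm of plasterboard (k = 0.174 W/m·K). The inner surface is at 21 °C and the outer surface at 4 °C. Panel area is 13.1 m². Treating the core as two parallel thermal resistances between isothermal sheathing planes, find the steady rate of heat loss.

Sheathing layers in series; stud and cavity paths in parallel between them.
R_inner = 0.019/(0.909×13.1) = 0.001596 K/W
R_stud  = 0.135/(0.123×0.16×13.1) = 0.5236 K/W
R_cav   = 0.135/(0.0396×0.84×13.1) = 0.3098 K/W
1/R_core = 1/R_stud + 1/R_cav → R_core = 0.1946 K/W
R_outer = 0.012/(0.174×13.1) = 0.005265 K/W
R_total = 0.2015 K/W
Q = ΔT/R_total = 17/0.2015

Q ≈ 84.4 W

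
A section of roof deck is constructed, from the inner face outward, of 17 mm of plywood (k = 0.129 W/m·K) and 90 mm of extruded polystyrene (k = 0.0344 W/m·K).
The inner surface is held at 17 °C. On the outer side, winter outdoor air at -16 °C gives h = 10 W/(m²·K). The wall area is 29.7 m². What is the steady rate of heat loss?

Series thermal resistances:
R_plywood = L/(kA) = 0.017/(0.129×29.7) = 0.004437 K/W
R_extruded polystyrene = L/(kA) = 0.09/(0.0344×29.7) = 0.08809 K/W
R_outer film = 1/(h_o·A) = 1/(10×29.7) = 0.003367 K/W
R_total = 0.09589 K/W
Q = ΔT / R_total = 33 / 0.09589

Q ≈ 344 W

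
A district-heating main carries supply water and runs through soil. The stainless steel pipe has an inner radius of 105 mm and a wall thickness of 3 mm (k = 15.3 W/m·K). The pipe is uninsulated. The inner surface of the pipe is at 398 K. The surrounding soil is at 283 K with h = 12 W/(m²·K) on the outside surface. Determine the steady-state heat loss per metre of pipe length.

q′ ≈ 934 W/m

Per-layer cylindrical resistances, series-summed:
R_stainless steel pipe wall = ln(108/105)/(2π×15.3×1) = 2.93×10^-4 K/W
R_outer film = 1/(h_o·2πr_oL) = 1/(12×2π×0.108×1) = 0.1228 K/W
R_total = 0.1231 K/W
Q = ΔT/R_total = 115/0.1231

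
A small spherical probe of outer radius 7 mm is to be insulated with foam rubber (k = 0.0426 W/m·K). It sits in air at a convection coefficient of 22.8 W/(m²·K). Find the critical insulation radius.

r_cr ≈ 3.74 mm

For a sphere r_cr = 2k/h = 2×0.0426/22.8
r_cr = 3.74 mm; since the bare radius (7 mm) is above r_cr, any added insulation will reduce heat loss.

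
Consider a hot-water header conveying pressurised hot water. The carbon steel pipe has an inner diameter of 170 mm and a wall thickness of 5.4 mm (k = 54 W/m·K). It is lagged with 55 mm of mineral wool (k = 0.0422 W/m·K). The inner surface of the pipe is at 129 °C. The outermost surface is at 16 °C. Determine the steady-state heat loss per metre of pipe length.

Cylindrical conduction, so R = ln(r₂/r₁)/(2πkL) per layer, in series:
R_carbon steel pipe wall = ln(90.4/85)/(2π×54×1) = 1.815×10^-4 K/W
R_mineral wool = ln(145.4/90.4)/(2π×0.0422×1) = 1.792 K/W
R_total = 1.793 K/W
Q = ΔT/R_total = 113/1.793

q′ ≈ 63 W/m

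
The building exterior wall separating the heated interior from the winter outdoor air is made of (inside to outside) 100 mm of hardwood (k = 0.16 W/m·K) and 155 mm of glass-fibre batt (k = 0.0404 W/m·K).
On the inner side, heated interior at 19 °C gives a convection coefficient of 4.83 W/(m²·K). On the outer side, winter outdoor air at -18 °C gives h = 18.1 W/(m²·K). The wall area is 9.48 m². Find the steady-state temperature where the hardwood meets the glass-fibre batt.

T ≈ 12.5 °C

Model the wall as resistances in series:
R_inner film = 1/(h_i·A) = 1/(4.83×9.48) = 0.02184 K/W
R_hardwood = L/(kA) = 0.1/(0.16×9.48) = 0.06593 K/W
R_glass-fibre batt = L/(kA) = 0.155/(0.0404×9.48) = 0.4047 K/W
R_outer film = 1/(h_o·A) = 1/(18.1×9.48) = 0.005828 K/W
R_total = 0.4983 K/W;  Q = ΔT/R_total = 37/0.4983 = 74.25 W
T_interface = T_inner − Q·ΣR(inner→interface) = 19 − 74.3×0.08777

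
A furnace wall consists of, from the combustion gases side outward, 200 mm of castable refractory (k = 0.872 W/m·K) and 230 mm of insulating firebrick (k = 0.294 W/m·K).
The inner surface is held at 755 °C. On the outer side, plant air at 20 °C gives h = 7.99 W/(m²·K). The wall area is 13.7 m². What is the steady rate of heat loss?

Model the wall as resistances in series:
R_castable refractory = L/(kA) = 0.2/(0.872×13.7) = 0.01674 K/W
R_insulating firebrick = L/(kA) = 0.23/(0.294×13.7) = 0.0571 K/W
R_outer film = 1/(h_o·A) = 1/(7.99×13.7) = 0.009136 K/W
R_total = 0.08298 K/W
Q = ΔT / R_total = 735 / 0.08298

Q ≈ 8860 W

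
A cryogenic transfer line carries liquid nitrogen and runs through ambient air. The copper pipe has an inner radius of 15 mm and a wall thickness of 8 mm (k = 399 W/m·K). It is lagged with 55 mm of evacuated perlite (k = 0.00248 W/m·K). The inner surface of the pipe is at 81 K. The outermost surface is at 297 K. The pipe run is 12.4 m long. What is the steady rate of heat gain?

Q ≈ 34.2 W

Radial resistances (cylindrical: R_cond = ln(r_o/r_i)/(2πkL), R_conv = 1/(h·2πrL)):
R_copper pipe wall = ln(23/15)/(2π×399×12.4) = 1.375×10^-5 K/W
R_evacuated perlite = ln(78/23)/(2π×0.00248×12.4) = 6.32 K/W
R_total = 6.32 K/W
Q = ΔT/R_total = 216/6.32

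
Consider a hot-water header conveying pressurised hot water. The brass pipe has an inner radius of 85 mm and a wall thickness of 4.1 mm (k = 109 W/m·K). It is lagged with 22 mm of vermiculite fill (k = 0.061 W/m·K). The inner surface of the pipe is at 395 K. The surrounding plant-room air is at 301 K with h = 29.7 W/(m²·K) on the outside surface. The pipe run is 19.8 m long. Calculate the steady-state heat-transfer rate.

Cylindrical conduction, so R = ln(r₂/r₁)/(2πkL) per layer, in series:
R_brass pipe wall = ln(89.1/85)/(2π×109×19.8) = 3.474×10^-6 K/W
R_vermiculite fill = ln(111.1/89.1)/(2π×0.061×19.8) = 0.02908 K/W
R_outer film = 1/(h_o·2πr_oL) = 1/(29.7×2π×0.1111×19.8) = 0.002436 K/W
R_total = 0.03152 K/W
Q = ΔT/R_total = 94/0.03152

Q ≈ 2980 W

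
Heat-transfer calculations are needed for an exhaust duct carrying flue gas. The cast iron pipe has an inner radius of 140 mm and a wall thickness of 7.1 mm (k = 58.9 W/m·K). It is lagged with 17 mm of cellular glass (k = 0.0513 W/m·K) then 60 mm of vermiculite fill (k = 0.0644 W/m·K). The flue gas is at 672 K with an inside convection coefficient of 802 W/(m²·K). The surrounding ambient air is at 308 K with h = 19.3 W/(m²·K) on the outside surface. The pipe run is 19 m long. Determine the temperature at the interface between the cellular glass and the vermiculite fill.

Per-layer cylindrical resistances, series-summed:
R_inner film = 1/(h_i·2πr₁L) = 1/(802×2π×0.14×19) = 7.46×10^-5 K/W
R_cast iron pipe wall = ln(147.1/140)/(2π×58.9×19) = 7.035×10^-6 K/W
R_cellular glass = ln(164.1/147.1)/(2π×0.0513×19) = 0.01786 K/W
R_vermiculite fill = ln(224.1/164.1)/(2π×0.0644×19) = 0.04053 K/W
R_outer film = 1/(h_o·2πr_oL) = 1/(19.3×2π×0.2241×19) = 0.001937 K/W
R_total = 0.06041 K/W
Q = ΔT/R_total = 364/0.06041
Q = 6030 W
T_interface = T_inner − Q·ΣR(inner→interface) = 672 − 6030×0.01794

T ≈ 564 K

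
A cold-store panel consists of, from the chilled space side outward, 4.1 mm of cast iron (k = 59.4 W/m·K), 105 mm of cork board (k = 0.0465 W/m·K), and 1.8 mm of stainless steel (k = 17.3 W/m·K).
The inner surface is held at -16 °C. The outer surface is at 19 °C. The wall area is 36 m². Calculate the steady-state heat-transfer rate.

Using the resistance-network approach (series):
R_cast iron = L/(kA) = 0.0041/(59.4×36) = 1.917×10^-6 K/W
R_cork board = L/(kA) = 0.105/(0.0465×36) = 0.06272 K/W
R_stainless steel = L/(kA) = 0.0018/(17.3×36) = 2.89×10^-6 K/W
R_total = 0.06273 K/W
Q = ΔT / R_total = 35 / 0.06273

Q ≈ 558 W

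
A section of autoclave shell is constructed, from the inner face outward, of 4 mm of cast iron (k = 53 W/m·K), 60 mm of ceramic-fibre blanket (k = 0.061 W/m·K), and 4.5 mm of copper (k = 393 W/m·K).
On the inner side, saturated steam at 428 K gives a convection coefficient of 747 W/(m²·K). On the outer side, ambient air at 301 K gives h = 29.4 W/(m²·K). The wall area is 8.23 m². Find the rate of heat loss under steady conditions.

Using the resistance-network approach (series):
R_inner film = 1/(h_i·A) = 1/(747×8.23) = 1.627×10^-4 K/W
R_cast iron = L/(kA) = 0.004/(53×8.23) = 9.17×10^-6 K/W
R_ceramic-fibre blanket = L/(kA) = 0.06/(0.061×8.23) = 0.1195 K/W
R_copper = L/(kA) = 0.0045/(393×8.23) = 1.391×10^-6 K/W
R_outer film = 1/(h_o·A) = 1/(29.4×8.23) = 0.004133 K/W
R_total = 0.1238 K/W
Q = ΔT / R_total = 127 / 0.1238

Q ≈ 1030 W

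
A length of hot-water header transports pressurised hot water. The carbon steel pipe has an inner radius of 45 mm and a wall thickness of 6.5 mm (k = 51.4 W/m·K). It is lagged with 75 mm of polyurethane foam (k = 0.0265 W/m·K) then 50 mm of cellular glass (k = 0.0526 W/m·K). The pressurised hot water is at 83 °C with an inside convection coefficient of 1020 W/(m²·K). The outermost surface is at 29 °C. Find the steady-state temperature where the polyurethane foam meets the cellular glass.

T ≈ 37.5 °C

For a radial system each layer contributes R = ln(r_out/r_in)/(2πkL); films add R = 1/(hA).
R_inner film = 1/(h_i·2πr₁L) = 1/(1020×2π×0.045×1) = 0.003467 K/W
R_carbon steel pipe wall = ln(51.5/45)/(2π×51.4×1) = 4.178×10^-4 K/W
R_polyurethane foam = ln(126.5/51.5)/(2π×0.0265×1) = 5.397 K/W
R_cellular glass = ln(176.5/126.5)/(2π×0.0526×1) = 1.008 K/W
R_total = 6.409 K/W
Q = ΔT/R_total = 54/6.409
Q = 8.43 W/m
T_interface = T_inner − Q·ΣR(inner→interface) = 83 − 8.43×5.401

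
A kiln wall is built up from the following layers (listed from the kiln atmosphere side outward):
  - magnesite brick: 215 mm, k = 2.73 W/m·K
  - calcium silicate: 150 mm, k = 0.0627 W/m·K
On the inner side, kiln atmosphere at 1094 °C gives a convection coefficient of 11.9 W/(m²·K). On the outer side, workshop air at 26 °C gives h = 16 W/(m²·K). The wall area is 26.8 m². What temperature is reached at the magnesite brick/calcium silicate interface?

Series thermal resistances:
R_inner film = 1/(h_i·A) = 1/(11.9×26.8) = 0.003136 K/W
R_magnesite brick = L/(kA) = 0.215/(2.73×26.8) = 0.002939 K/W
R_calcium silicate = L/(kA) = 0.15/(0.0627×26.8) = 0.08927 K/W
R_outer film = 1/(h_o·A) = 1/(16×26.8) = 0.002332 K/W
R_total = 0.09767 K/W;  Q = ΔT/R_total = 1068/0.09767 = 10930 W
T_interface = T_inner − Q·ΣR(inner→interface) = 1094 − 10900×0.006074

T ≈ 1030 °C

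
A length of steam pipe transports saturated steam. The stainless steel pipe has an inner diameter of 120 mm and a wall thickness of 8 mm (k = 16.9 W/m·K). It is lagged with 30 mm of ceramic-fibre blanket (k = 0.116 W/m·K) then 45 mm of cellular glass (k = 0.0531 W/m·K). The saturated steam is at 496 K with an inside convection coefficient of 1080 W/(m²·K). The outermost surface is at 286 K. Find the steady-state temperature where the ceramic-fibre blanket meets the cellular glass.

Treating each annulus and film as a series resistance:
R_inner film = 1/(h_i·2πr₁L) = 1/(1080×2π×0.06×1) = 0.002456 K/W
R_stainless steel pipe wall = ln(68/60)/(2π×16.9×1) = 0.001179 K/W
R_ceramic-fibre blanket = ln(98/68)/(2π×0.116×1) = 0.5014 K/W
R_cellular glass = ln(143/98)/(2π×0.0531×1) = 1.133 K/W
R_total = 1.638 K/W
Q = ΔT/R_total = 210/1.638
Q = 128 W/m
T_interface = T_inner − Q·ΣR(inner→interface) = 496 − 128×0.5051

T ≈ 431 K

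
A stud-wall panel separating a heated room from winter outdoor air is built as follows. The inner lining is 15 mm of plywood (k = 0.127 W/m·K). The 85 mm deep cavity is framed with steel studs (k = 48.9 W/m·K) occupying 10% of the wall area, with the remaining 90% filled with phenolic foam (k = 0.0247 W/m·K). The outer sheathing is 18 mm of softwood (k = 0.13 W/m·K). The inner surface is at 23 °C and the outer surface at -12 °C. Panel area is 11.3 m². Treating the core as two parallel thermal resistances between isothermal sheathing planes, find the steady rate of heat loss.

Sheathing layers in series; stud and cavity paths in parallel between them.
R_inner = 0.015/(0.127×11.3) = 0.01045 K/W
R_stud  = 0.085/(48.9×0.1×11.3) = 0.001538 K/W
R_cav   = 0.085/(0.0247×0.9×11.3) = 0.3384 K/W
1/R_core = 1/R_stud + 1/R_cav → R_core = 0.001531 K/W
R_outer = 0.018/(0.13×11.3) = 0.01225 K/W
R_total = 0.02424 K/W
Q = ΔT/R_total = 35/0.02424

Q ≈ 1440 W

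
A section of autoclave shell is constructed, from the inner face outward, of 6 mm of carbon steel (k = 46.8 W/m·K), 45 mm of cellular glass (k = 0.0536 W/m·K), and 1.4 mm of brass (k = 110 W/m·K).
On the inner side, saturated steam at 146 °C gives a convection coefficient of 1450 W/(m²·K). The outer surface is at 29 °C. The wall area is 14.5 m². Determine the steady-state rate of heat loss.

Q ≈ 2020 W

Using the resistance-network approach (series):
R_inner film = 1/(h_i·A) = 1/(1450×14.5) = 4.756×10^-5 K/W
R_carbon steel = L/(kA) = 0.006/(46.8×14.5) = 8.842×10^-6 K/W
R_cellular glass = L/(kA) = 0.045/(0.0536×14.5) = 0.0579 K/W
R_brass = L/(kA) = 0.0014/(110×14.5) = 8.777×10^-7 K/W
R_total = 0.05796 K/W
Q = ΔT / R_total = 117 / 0.05796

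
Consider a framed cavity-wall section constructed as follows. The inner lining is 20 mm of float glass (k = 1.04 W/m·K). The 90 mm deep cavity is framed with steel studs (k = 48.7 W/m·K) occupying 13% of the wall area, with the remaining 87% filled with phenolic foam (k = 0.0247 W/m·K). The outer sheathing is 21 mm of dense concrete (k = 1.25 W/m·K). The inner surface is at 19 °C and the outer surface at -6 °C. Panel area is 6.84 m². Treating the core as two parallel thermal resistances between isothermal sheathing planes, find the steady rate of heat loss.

Sheathing layers in series; stud and cavity paths in parallel between them.
R_inner = 0.02/(1.04×6.84) = 0.002812 K/W
R_stud  = 0.09/(48.7×0.13×6.84) = 0.002078 K/W
R_cav   = 0.09/(0.0247×0.87×6.84) = 0.6123 K/W
1/R_core = 1/R_stud + 1/R_cav → R_core = 0.002071 K/W
R_outer = 0.021/(1.25×6.84) = 0.002456 K/W
R_total = 0.007339 K/W
Q = ΔT/R_total = 25/0.007339

Q ≈ 3410 W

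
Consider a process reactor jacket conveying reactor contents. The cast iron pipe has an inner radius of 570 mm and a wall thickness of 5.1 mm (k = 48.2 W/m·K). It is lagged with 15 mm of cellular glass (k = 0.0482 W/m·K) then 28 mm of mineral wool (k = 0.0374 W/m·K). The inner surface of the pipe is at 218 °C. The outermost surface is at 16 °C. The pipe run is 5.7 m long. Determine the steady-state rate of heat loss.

Cylindrical conduction, so R = ln(r₂/r₁)/(2πkL) per layer, in series:
R_cast iron pipe wall = ln(575.1/570)/(2π×48.2×5.7) = 5.16×10^-6 K/W
R_cellular glass = ln(590.1/575.1)/(2π×0.0482×5.7) = 0.01492 K/W
R_mineral wool = ln(618.1/590.1)/(2π×0.0374×5.7) = 0.03461 K/W
R_total = 0.04953 K/W
Q = ΔT/R_total = 202/0.04953

Q ≈ 4080 W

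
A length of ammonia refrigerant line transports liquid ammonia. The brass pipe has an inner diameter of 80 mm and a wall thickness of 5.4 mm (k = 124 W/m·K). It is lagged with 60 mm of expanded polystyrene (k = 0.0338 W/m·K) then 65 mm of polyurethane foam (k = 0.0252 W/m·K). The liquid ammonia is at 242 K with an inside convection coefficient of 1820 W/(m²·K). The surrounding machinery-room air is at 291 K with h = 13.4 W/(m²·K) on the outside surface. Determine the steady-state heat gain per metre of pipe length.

q′ ≈ 6.93 W/m

Per-layer cylindrical resistances, series-summed:
R_inner film = 1/(h_i·2πr₁L) = 1/(1820×2π×0.04×1) = 0.002186 K/W
R_brass pipe wall = ln(45.4/40)/(2π×124×1) = 1.625×10^-4 K/W
R_expanded polystyrene = ln(105.4/45.4)/(2π×0.0338×1) = 3.966 K/W
R_polyurethane foam = ln(170.4/105.4)/(2π×0.0252×1) = 3.034 K/W
R_outer film = 1/(h_o·2πr_oL) = 1/(13.4×2π×0.1704×1) = 0.0697 K/W
R_total = 7.072 K/W
Q = ΔT/R_total = 49/7.072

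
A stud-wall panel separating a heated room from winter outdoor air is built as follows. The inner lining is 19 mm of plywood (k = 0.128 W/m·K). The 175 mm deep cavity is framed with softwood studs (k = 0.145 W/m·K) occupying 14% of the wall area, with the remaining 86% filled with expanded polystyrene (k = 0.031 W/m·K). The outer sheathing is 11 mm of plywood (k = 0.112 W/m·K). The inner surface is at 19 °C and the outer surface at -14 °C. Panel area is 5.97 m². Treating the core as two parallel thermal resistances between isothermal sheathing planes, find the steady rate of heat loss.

Q ≈ 49.6 W

Sheathing layers in series; stud and cavity paths in parallel between them.
R_inner = 0.019/(0.128×5.97) = 0.02486 K/W
R_stud  = 0.175/(0.145×0.14×5.97) = 1.444 K/W
R_cav   = 0.175/(0.031×0.86×5.97) = 1.1 K/W
1/R_core = 1/R_stud + 1/R_cav → R_core = 0.6242 K/W
R_outer = 0.011/(0.112×5.97) = 0.01645 K/W
R_total = 0.6655 K/W
Q = ΔT/R_total = 33/0.6655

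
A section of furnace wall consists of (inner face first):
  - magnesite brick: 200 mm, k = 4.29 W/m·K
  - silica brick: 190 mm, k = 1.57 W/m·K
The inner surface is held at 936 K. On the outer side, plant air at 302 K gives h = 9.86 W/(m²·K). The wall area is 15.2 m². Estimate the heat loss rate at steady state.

Q ≈ 35800 W

Series thermal resistances:
R_magnesite brick = L/(kA) = 0.2/(4.29×15.2) = 0.003067 K/W
R_silica brick = L/(kA) = 0.19/(1.57×15.2) = 0.007962 K/W
R_outer film = 1/(h_o·A) = 1/(9.86×15.2) = 0.006672 K/W
R_total = 0.0177 K/W
Q = ΔT / R_total = 634 / 0.0177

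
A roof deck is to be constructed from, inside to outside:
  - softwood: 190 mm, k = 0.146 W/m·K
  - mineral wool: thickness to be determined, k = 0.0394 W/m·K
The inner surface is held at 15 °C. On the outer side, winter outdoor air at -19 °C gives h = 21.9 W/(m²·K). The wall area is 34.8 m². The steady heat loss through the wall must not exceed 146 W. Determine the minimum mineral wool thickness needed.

Treating each layer as a thermal resistance in series:
R_softwood = L/(kA) = 0.19/(0.146×34.8) = 0.0374 K/W
R_outer film = 1/(h_o·A) = 1/(21.9×34.8) = 0.001312 K/W
Sum of the known resistances R_other = 0.03871 K/W
Required total resistance R_tot = ΔT/Q_allow = 34/146 = 0.2329 K/W
R_mineral wool = R_tot − R_other = 0.1942 K/W
L = R·k·A = 0.1942×0.0394×34.8

L ≈ 266 mm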